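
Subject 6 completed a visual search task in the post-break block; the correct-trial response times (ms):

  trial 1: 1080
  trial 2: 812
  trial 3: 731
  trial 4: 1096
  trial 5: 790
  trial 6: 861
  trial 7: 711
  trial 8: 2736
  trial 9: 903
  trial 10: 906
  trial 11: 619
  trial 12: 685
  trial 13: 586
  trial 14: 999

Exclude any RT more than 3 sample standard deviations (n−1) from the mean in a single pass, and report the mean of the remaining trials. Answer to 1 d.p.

n = 14, ΣRT = 13515, M = 965.357
Σ(x−M)² = 3701185.21; s = √(3701185.21/13) = 533.579
Cutoffs: 965.357 ± 3·533.579 → [-635.4, 2566.1]
Outside: 2736 → excluded.
Retained (n=13): Σ = 10779, mean = 10779/13 = 829.154

829.2 ms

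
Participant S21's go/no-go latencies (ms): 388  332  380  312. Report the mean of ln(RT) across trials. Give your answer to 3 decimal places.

ln(RT): 5.9610, 5.8051, 5.9402, 5.7430
Σ ln(RT) = 23.4493
Mean = 23.4493/4 = 5.86233

5.862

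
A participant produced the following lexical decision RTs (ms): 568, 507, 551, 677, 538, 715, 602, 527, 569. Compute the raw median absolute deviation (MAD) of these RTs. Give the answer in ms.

34 ms

Sorted: 507, 527, 538, 551, 568, 569, 602, 677, 715 → median = 568
|x − 568|: 0, 61, 17, 109, 30, 147, 34, 41, 1
Sorted deviations: 0, 1, 17, 30, 34, 41, 61, 109, 147 → MAD = 34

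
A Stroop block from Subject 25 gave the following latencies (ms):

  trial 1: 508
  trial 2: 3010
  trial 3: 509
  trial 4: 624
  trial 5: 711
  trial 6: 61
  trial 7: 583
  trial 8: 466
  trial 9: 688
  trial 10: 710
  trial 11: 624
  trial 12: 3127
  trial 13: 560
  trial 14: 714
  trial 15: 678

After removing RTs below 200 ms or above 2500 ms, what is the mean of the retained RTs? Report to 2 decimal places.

Excluded: 61, 3010, 3127
Retained (n=12): Σ = 7375
Mean = 7375/12 = 614.5833

614.58 ms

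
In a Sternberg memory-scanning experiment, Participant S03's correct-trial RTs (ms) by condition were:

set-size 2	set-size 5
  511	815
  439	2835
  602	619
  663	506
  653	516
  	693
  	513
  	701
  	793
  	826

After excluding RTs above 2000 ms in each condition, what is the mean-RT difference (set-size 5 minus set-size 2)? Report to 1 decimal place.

set-size 5: exclude 2835
M(set-size 2) = 2868/5 = 573.600
M(set-size 5) = 5982/9 = 664.667
Difference = 664.667 − 573.600 = 91.067 ms

91.1 ms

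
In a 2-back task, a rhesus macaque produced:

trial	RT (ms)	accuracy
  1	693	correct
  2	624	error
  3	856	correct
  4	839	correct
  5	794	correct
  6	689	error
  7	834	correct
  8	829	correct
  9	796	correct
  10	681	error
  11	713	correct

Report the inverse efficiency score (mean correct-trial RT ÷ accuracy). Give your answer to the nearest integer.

Correct trials (n=8): 693, 856, 839, 794, 834, 829, 796, 713
Mean correct RT = 6354/8 = 794.2500 ms
Proportion correct = 8/11
IES = 794.2500 / (8/11) = 1092.094 ms

1092 ms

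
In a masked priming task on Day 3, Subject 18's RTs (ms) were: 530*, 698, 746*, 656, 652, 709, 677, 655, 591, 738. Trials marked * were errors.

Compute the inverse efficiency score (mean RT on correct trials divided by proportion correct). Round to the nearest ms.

Correct trials (n=8): 698, 656, 652, 709, 677, 655, 591, 738
Mean correct RT = 5376/8 = 672.0000 ms
Proportion correct = 8/10
IES = 672.0000 / (8/10) = 840.000 ms

840 ms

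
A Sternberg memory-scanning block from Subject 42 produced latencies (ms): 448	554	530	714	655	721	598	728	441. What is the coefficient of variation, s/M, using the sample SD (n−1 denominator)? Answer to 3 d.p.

0.189

n = 9, Σ = 5389, M = 598.7778
Σ(x−M)² = 102437.556; s = √(102437.556/8) = 113.1578
CV = 113.1578 / 598.7778 = 0.18898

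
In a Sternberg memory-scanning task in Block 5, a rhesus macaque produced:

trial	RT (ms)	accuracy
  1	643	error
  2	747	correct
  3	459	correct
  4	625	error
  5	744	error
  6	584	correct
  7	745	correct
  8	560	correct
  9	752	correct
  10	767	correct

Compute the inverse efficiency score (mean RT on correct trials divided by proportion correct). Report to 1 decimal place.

941.6 ms

Correct trials (n=7): 747, 459, 584, 745, 560, 752, 767
Mean correct RT = 4614/7 = 659.1429 ms
Proportion correct = 7/10
IES = 659.1429 / (7/10) = 941.633 ms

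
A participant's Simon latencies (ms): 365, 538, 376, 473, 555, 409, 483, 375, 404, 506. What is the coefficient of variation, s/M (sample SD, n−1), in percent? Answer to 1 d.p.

n = 10, Σ = 4484, M = 448.4000
Σ(x−M)² = 45620.400; s = √(45620.400/9) = 71.1964
CV = 71.1964 / 448.4000 = 0.15878 = 15.878%

15.9%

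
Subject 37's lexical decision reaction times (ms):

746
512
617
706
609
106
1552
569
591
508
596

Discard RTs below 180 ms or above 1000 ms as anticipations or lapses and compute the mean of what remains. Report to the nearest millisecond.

Excluded: 106, 1552
Retained (n=9): Σ = 5454
Mean = 5454/9 = 606.0000

606 ms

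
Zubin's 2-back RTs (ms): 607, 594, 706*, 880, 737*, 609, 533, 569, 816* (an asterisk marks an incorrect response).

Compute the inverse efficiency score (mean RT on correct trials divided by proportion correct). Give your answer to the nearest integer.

948 ms

Correct trials (n=6): 607, 594, 880, 609, 533, 569
Mean correct RT = 3792/6 = 632.0000 ms
Proportion correct = 6/9
IES = 632.0000 / (6/9) = 948.000 ms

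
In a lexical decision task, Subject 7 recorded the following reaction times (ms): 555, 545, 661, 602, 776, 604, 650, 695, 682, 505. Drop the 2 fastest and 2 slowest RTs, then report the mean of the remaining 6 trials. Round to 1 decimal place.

625.7 ms

Sorted: 505, 545, 555, 602, 604, 650, 661, 682, 695, 776
Drop lowest 2 (505, 545) and highest 2 (695, 776)
Remaining (n=6): Σ = 3754, mean = 3754/6 = 625.667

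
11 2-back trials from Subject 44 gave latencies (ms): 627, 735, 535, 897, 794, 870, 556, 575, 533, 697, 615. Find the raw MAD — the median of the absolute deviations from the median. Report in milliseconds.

92 ms

Sorted: 533, 535, 556, 575, 615, 627, 697, 735, 794, 870, 897 → median = 627
|x − 627|: 0, 108, 92, 270, 167, 243, 71, 52, 94, 70, 12
Sorted deviations: 0, 12, 52, 70, 71, 92, 94, 108, 167, 243, 270 → MAD = 92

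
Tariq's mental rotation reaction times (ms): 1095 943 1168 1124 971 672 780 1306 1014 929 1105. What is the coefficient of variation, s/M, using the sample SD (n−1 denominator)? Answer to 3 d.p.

0.178

n = 11, Σ = 11107, M = 1009.7273
Σ(x−M)² = 321556.182; s = √(321556.182/10) = 179.3199
CV = 179.3199 / 1009.7273 = 0.17759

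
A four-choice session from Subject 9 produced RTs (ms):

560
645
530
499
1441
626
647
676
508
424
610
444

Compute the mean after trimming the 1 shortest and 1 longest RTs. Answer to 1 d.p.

Sorted: 424, 444, 499, 508, 530, 560, 610, 626, 645, 647, 676, 1441
Drop lowest 1 (424) and highest 1 (1441)
Remaining (n=10): Σ = 5745, mean = 5745/10 = 574.500

574.5 ms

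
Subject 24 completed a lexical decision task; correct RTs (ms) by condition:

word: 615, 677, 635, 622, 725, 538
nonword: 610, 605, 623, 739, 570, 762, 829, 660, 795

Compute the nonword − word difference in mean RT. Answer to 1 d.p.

52.8 ms

M(word) = 3812/6 = 635.333
M(nonword) = 6193/9 = 688.111
Difference = 688.111 − 635.333 = 52.778 ms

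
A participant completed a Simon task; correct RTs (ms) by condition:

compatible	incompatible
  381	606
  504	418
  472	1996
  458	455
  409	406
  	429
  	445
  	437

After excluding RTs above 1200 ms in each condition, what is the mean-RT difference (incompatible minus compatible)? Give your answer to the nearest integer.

12 ms

incompatible: exclude 1996
M(compatible) = 2224/5 = 444.800
M(incompatible) = 3196/7 = 456.571
Difference = 456.571 − 444.800 = 11.771 ms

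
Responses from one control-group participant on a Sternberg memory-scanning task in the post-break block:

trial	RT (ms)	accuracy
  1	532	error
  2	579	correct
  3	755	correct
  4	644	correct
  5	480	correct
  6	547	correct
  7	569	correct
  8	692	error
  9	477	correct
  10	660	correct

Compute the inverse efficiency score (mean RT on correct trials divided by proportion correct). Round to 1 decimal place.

Correct trials (n=8): 579, 755, 644, 480, 547, 569, 477, 660
Mean correct RT = 4711/8 = 588.8750 ms
Proportion correct = 8/10
IES = 588.8750 / (8/10) = 736.094 ms

736.1 ms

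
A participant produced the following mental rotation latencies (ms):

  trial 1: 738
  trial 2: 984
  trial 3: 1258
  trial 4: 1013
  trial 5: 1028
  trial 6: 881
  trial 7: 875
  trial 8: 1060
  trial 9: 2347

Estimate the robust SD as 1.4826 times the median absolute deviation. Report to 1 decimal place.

Sorted: 738, 875, 881, 984, 1013, 1028, 1060, 1258, 2347 → median = 1013
|x − 1013| sorted: 0, 15, 29, 47, 132, 138, 245, 275, 1334 → MAD = 132
Robust SD ≈ 1.4826 × 132 = 195.703

195.7 ms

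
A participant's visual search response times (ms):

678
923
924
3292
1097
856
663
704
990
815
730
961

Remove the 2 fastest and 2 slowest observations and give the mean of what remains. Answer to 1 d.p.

Sorted: 663, 678, 704, 730, 815, 856, 923, 924, 961, 990, 1097, 3292
Drop lowest 2 (663, 678) and highest 2 (1097, 3292)
Remaining (n=8): Σ = 6903, mean = 6903/8 = 862.875

862.9 ms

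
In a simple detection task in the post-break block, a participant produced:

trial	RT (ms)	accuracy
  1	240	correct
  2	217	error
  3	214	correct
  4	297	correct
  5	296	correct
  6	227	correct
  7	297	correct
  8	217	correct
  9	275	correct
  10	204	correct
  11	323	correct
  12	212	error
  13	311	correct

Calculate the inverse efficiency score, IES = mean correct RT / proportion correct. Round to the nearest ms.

312 ms

Correct trials (n=11): 240, 214, 297, 296, 227, 297, 217, 275, 204, 323, 311
Mean correct RT = 2901/11 = 263.7273 ms
Proportion correct = 11/13
IES = 263.7273 / (11/13) = 311.678 ms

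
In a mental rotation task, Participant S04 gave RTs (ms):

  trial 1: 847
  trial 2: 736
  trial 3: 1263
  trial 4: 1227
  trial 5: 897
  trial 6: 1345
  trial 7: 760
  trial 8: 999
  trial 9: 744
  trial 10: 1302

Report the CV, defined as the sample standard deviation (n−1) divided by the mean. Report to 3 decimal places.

0.246

n = 10, Σ = 10120, M = 1012.0000
Σ(x−M)² = 556338.000; s = √(556338.000/9) = 248.6269
CV = 248.6269 / 1012.0000 = 0.24568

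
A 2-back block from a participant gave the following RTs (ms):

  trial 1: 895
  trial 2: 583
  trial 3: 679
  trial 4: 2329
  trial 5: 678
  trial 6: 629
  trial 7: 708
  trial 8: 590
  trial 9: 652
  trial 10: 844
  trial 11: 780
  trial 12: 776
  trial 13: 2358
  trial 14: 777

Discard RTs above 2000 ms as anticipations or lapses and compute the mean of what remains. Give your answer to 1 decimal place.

715.9 ms

Excluded: 2329, 2358
Retained (n=12): Σ = 8591
Mean = 8591/12 = 715.9167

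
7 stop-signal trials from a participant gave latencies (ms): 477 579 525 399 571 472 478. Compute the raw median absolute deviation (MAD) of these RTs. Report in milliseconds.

Sorted: 399, 472, 477, 478, 525, 571, 579 → median = 478
|x − 478|: 1, 101, 47, 79, 93, 6, 0
Sorted deviations: 0, 1, 6, 47, 79, 93, 101 → MAD = 47

47 ms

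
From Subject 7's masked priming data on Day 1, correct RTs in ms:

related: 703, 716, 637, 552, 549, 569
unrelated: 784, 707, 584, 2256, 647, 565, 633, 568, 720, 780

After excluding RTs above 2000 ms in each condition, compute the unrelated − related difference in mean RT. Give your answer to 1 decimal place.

unrelated: exclude 2256
M(related) = 3726/6 = 621.000
M(unrelated) = 5988/9 = 665.333
Difference = 665.333 − 621.000 = 44.333 ms

44.3 ms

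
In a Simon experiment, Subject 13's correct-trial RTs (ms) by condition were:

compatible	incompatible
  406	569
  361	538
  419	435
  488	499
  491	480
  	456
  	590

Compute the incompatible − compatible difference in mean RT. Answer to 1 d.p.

M(compatible) = 2165/5 = 433.000
M(incompatible) = 3567/7 = 509.571
Difference = 509.571 − 433.000 = 76.571 ms

76.6 ms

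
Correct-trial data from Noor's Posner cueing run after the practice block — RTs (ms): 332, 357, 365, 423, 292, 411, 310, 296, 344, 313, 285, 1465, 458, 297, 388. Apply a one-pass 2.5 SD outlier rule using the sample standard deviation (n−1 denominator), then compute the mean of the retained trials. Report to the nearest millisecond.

348 ms

n = 15, ΣRT = 6336, M = 422.400
Σ(x−M)² = 1203673.60; s = √(1203673.60/14) = 293.218
Cutoffs: 422.400 ± 2.5·293.218 → [-310.6, 1155.4]
Outside: 1465 → excluded.
Retained (n=14): Σ = 4871, mean = 4871/14 = 347.929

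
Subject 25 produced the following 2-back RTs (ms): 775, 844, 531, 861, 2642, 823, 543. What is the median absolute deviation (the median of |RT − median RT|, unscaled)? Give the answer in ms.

48 ms

Sorted: 531, 543, 775, 823, 844, 861, 2642 → median = 823
|x − 823|: 48, 21, 292, 38, 1819, 0, 280
Sorted deviations: 0, 21, 38, 48, 280, 292, 1819 → MAD = 48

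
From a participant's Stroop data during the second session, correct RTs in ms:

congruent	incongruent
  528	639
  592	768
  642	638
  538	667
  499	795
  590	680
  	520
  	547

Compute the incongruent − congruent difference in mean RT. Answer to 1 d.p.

91.9 ms

M(congruent) = 3389/6 = 564.833
M(incongruent) = 5254/8 = 656.750
Difference = 656.750 − 564.833 = 91.917 ms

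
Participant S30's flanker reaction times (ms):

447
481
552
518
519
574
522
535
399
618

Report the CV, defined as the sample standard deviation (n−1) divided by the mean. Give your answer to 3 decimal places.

n = 10, Σ = 5165, M = 516.5000
Σ(x−M)² = 35146.500; s = √(35146.500/9) = 62.4913
CV = 62.4913 / 516.5000 = 0.12099

0.121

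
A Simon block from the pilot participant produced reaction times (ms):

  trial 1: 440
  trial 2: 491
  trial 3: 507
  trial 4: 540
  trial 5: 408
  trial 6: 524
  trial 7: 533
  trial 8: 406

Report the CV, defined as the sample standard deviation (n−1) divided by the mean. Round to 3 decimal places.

0.115

n = 8, Σ = 3849, M = 481.1250
Σ(x−M)² = 21444.875; s = √(21444.875/7) = 55.3494
CV = 55.3494 / 481.1250 = 0.11504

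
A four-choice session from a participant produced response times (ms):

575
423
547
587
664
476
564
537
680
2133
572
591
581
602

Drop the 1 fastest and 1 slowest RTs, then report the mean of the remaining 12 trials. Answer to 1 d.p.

581.3 ms

Sorted: 423, 476, 537, 547, 564, 572, 575, 581, 587, 591, 602, 664, 680, 2133
Drop lowest 1 (423) and highest 1 (2133)
Remaining (n=12): Σ = 6976, mean = 6976/12 = 581.333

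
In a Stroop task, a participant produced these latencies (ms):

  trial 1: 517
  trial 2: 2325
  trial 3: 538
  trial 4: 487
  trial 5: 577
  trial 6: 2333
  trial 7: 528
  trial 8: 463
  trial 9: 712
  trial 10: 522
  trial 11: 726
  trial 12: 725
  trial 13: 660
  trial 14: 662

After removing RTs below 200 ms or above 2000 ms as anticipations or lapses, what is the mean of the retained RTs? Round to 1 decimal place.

Excluded: 2325, 2333
Retained (n=12): Σ = 7117
Mean = 7117/12 = 593.0833

593.1 ms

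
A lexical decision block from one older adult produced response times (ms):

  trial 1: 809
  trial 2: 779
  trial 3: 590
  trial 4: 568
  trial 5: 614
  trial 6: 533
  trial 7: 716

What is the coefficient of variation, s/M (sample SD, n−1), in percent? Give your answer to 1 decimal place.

n = 7, Σ = 4609, M = 658.4286
Σ(x−M)² = 71089.714; s = √(71089.714/6) = 108.8498
CV = 108.8498 / 658.4286 = 0.16532 = 16.532%

16.5%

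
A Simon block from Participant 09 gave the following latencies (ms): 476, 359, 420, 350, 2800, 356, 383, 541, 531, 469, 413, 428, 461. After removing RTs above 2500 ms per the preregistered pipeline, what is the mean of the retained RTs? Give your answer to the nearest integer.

432 ms

Excluded: 2800
Retained (n=12): Σ = 5187
Mean = 5187/12 = 432.2500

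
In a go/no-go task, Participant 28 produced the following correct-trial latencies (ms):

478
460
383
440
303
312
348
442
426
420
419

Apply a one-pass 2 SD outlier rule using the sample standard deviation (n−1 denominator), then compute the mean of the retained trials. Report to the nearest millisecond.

403 ms

n = 11, ΣRT = 4431, M = 402.818
Σ(x−M)² = 34543.64; s = √(34543.64/10) = 58.774
Cutoffs: 402.818 ± 2·58.774 → [285.3, 520.4]
No RTs fall outside the cutoffs; all 11 retained. Mean = 4431/11 = 402.818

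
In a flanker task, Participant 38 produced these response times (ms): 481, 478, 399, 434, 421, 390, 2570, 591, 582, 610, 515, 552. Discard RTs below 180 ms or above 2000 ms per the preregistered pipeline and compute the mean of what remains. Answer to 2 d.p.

495.73 ms

Excluded: 2570
Retained (n=11): Σ = 5453
Mean = 5453/11 = 495.7273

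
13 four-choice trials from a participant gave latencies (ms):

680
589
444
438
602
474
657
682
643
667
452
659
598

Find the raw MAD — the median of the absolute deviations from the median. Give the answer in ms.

Sorted: 438, 444, 452, 474, 589, 598, 602, 643, 657, 659, 667, 680, 682 → median = 602
|x − 602|: 78, 13, 158, 164, 0, 128, 55, 80, 41, 65, 150, 57, 4
Sorted deviations: 0, 4, 13, 41, 55, 57, 65, 78, 80, 128, 150, 158, 164 → MAD = 65

65 ms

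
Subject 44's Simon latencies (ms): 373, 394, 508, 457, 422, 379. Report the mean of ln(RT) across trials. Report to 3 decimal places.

6.039

ln(RT): 5.9216, 5.9764, 6.2305, 6.1247, 6.0450, 5.9375
Σ ln(RT) = 36.2356
Mean = 36.2356/6 = 6.03927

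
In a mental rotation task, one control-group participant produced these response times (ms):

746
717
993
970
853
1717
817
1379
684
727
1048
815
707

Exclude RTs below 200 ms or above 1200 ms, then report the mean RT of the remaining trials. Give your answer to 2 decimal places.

825.18 ms

Excluded: 1379, 1717
Retained (n=11): Σ = 9077
Mean = 9077/11 = 825.1818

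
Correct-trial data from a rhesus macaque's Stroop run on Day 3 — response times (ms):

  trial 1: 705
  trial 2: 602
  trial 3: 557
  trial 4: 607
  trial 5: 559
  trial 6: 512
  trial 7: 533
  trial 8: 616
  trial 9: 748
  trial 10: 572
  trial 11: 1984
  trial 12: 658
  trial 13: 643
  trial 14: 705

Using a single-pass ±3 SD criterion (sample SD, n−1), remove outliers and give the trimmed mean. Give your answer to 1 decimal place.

616.7 ms

n = 14, ΣRT = 10001, M = 714.357
Σ(x−M)² = 1798393.21; s = √(1798393.21/13) = 371.938
Cutoffs: 714.357 ± 3·371.938 → [-401.5, 1830.2]
Outside: 1984 → excluded.
Retained (n=13): Σ = 8017, mean = 8017/13 = 616.692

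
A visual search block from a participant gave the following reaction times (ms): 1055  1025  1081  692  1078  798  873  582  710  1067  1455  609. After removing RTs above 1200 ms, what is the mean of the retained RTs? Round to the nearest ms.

870 ms

Excluded: 1455
Retained (n=11): Σ = 9570
Mean = 9570/11 = 870.0000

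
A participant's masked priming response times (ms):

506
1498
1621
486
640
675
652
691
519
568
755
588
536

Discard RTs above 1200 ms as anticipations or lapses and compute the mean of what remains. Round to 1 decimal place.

Excluded: 1498, 1621
Retained (n=11): Σ = 6616
Mean = 6616/11 = 601.4545

601.5 ms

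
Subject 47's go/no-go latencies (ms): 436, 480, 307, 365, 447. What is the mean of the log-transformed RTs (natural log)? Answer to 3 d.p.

ln(RT): 6.0776, 6.1738, 5.7268, 5.8999, 6.1026
Σ ln(RT) = 29.9807
Mean = 29.9807/5 = 5.99615

5.996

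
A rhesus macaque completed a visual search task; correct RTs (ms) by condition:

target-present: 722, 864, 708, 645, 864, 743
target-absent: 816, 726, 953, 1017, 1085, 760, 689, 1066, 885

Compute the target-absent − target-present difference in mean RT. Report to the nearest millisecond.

131 ms

M(target-present) = 4546/6 = 757.667
M(target-absent) = 7997/9 = 888.556
Difference = 888.556 − 757.667 = 130.889 ms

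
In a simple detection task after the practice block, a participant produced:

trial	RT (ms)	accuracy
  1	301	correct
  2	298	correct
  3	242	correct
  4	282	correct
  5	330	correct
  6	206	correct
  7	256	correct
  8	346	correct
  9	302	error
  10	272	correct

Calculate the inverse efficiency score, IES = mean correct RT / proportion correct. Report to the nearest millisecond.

Correct trials (n=9): 301, 298, 242, 282, 330, 206, 256, 346, 272
Mean correct RT = 2533/9 = 281.4444 ms
Proportion correct = 9/10
IES = 281.4444 / (9/10) = 312.716 ms

313 ms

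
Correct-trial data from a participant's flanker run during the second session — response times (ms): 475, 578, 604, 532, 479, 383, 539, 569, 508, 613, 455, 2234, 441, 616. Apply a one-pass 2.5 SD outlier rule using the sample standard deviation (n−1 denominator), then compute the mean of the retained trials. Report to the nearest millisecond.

522 ms

n = 14, ΣRT = 9026, M = 644.714
Σ(x−M)² = 2784320.86; s = √(2784320.86/13) = 462.794
Cutoffs: 644.714 ± 2.5·462.794 → [-512.3, 1801.7]
Outside: 2234 → excluded.
Retained (n=13): Σ = 6792, mean = 6792/13 = 522.462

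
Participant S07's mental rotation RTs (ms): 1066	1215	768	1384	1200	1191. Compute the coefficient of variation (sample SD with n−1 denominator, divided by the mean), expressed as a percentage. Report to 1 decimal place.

n = 6, Σ = 6824, M = 1137.3333
Σ(x−M)² = 215179.333; s = √(215179.333/5) = 207.4509
CV = 207.4509 / 1137.3333 = 0.18240 = 18.240%

18.2%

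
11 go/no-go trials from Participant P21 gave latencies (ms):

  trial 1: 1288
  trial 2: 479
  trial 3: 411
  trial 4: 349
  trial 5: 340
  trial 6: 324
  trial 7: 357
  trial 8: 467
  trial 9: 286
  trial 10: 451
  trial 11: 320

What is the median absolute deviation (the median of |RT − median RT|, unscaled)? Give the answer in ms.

Sorted: 286, 320, 324, 340, 349, 357, 411, 451, 467, 479, 1288 → median = 357
|x − 357|: 931, 122, 54, 8, 17, 33, 0, 110, 71, 94, 37
Sorted deviations: 0, 8, 17, 33, 37, 54, 71, 94, 110, 122, 931 → MAD = 54

54 ms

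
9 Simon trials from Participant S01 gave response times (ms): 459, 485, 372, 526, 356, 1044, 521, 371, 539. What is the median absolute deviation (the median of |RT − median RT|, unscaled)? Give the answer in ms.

54 ms

Sorted: 356, 371, 372, 459, 485, 521, 526, 539, 1044 → median = 485
|x − 485|: 26, 0, 113, 41, 129, 559, 36, 114, 54
Sorted deviations: 0, 26, 36, 41, 54, 113, 114, 129, 559 → MAD = 54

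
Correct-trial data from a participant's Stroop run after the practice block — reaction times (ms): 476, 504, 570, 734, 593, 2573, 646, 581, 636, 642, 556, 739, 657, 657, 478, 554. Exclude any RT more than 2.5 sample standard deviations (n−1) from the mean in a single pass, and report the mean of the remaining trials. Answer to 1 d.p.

601.5 ms

n = 16, ΣRT = 11596, M = 724.750
Σ(x−M)² = 3737517.00; s = √(3737517.00/15) = 499.167
Cutoffs: 724.750 ± 2.5·499.167 → [-523.2, 1972.7]
Outside: 2573 → excluded.
Retained (n=15): Σ = 9023, mean = 9023/15 = 601.533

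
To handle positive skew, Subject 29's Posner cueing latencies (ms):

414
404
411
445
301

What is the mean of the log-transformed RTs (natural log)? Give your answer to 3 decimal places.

5.970

ln(RT): 6.0259, 6.0014, 6.0186, 6.0981, 5.7071
Σ ln(RT) = 29.8511
Mean = 29.8511/5 = 5.97021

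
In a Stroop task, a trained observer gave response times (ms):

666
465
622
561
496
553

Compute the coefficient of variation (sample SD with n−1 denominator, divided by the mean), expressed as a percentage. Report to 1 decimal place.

13.4%

n = 6, Σ = 3363, M = 560.5000
Σ(x−M)² = 28249.500; s = √(28249.500/5) = 75.1658
CV = 75.1658 / 560.5000 = 0.13410 = 13.410%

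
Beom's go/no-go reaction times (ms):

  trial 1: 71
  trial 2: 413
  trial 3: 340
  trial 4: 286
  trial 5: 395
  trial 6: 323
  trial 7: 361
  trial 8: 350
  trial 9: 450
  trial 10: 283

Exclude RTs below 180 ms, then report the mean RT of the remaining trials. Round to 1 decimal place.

355.7 ms

Excluded: 71
Retained (n=9): Σ = 3201
Mean = 3201/9 = 355.6667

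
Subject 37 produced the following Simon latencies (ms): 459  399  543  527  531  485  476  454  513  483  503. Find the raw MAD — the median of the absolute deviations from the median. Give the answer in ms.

28 ms

Sorted: 399, 454, 459, 476, 483, 485, 503, 513, 527, 531, 543 → median = 485
|x − 485|: 26, 86, 58, 42, 46, 0, 9, 31, 28, 2, 18
Sorted deviations: 0, 2, 9, 18, 26, 28, 31, 42, 46, 58, 86 → MAD = 28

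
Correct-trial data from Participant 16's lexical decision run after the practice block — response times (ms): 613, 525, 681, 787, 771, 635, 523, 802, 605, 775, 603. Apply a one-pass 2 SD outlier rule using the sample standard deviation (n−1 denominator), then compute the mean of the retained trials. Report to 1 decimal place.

n = 11, ΣRT = 7320, M = 665.455
Σ(x−M)² = 108054.73; s = √(108054.73/10) = 103.949
Cutoffs: 665.455 ± 2·103.949 → [457.6, 873.4]
No RTs fall outside the cutoffs; all 11 retained. Mean = 7320/11 = 665.455

665.5 ms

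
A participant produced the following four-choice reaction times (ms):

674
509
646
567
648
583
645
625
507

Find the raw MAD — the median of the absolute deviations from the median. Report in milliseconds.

Sorted: 507, 509, 567, 583, 625, 645, 646, 648, 674 → median = 625
|x − 625|: 49, 116, 21, 58, 23, 42, 20, 0, 118
Sorted deviations: 0, 20, 21, 23, 42, 49, 58, 116, 118 → MAD = 42

42 ms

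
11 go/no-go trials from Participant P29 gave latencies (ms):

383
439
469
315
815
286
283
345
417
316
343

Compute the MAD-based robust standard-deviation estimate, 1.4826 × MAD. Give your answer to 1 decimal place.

87.5 ms

Sorted: 283, 286, 315, 316, 343, 345, 383, 417, 439, 469, 815 → median = 345
|x − 345| sorted: 0, 2, 29, 30, 38, 59, 62, 72, 94, 124, 470 → MAD = 59
Robust SD ≈ 1.4826 × 59 = 87.473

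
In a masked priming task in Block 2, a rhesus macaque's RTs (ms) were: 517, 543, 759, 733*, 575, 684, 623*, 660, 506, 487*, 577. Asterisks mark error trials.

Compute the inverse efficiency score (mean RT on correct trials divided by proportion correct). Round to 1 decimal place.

828.6 ms

Correct trials (n=8): 517, 543, 759, 575, 684, 660, 506, 577
Mean correct RT = 4821/8 = 602.6250 ms
Proportion correct = 8/11
IES = 602.6250 / (8/11) = 828.609 ms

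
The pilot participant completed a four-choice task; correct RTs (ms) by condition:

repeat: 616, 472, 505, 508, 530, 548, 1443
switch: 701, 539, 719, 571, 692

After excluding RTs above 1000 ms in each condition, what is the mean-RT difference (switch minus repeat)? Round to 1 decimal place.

repeat: exclude 1443
M(repeat) = 3179/6 = 529.833
M(switch) = 3222/5 = 644.400
Difference = 644.400 − 529.833 = 114.567 ms

114.6 ms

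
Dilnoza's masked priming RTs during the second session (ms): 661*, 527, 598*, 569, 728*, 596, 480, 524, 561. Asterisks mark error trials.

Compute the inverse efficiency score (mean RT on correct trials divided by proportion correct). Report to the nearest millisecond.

814 ms

Correct trials (n=6): 527, 569, 596, 480, 524, 561
Mean correct RT = 3257/6 = 542.8333 ms
Proportion correct = 6/9
IES = 542.8333 / (6/9) = 814.250 ms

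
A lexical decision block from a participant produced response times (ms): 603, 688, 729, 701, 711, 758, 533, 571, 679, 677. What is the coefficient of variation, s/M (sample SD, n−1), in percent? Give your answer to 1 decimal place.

10.9%

n = 10, Σ = 6650, M = 665.0000
Σ(x−M)² = 47130.000; s = √(47130.000/9) = 72.3648
CV = 72.3648 / 665.0000 = 0.10882 = 10.882%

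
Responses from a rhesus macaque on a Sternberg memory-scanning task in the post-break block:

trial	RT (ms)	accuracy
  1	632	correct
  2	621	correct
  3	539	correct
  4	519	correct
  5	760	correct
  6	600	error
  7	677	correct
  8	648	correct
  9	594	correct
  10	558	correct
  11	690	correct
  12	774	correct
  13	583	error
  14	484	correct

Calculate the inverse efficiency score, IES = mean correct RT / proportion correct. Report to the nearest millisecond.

729 ms

Correct trials (n=12): 632, 621, 539, 519, 760, 677, 648, 594, 558, 690, 774, 484
Mean correct RT = 7496/12 = 624.6667 ms
Proportion correct = 12/14
IES = 624.6667 / (12/14) = 728.778 ms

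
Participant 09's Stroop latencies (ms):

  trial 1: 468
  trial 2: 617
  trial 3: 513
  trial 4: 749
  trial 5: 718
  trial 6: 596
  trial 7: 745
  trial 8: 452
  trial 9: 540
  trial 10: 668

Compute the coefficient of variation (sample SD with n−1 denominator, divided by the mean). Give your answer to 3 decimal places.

0.184

n = 10, Σ = 6066, M = 606.6000
Σ(x−M)² = 112140.400; s = √(112140.400/9) = 111.6246
CV = 111.6246 / 606.6000 = 0.18402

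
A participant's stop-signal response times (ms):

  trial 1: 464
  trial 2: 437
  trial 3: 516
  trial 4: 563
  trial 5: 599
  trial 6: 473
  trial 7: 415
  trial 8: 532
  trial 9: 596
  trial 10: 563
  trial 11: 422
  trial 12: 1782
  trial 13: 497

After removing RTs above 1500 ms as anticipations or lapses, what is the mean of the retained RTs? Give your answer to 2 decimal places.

Excluded: 1782
Retained (n=12): Σ = 6077
Mean = 6077/12 = 506.4167

506.42 ms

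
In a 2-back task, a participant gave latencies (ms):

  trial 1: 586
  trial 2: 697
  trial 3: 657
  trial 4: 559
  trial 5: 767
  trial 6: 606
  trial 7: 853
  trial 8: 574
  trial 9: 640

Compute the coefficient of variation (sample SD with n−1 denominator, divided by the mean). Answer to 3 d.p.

n = 9, Σ = 5939, M = 659.8889
Σ(x−M)² = 76464.889; s = √(76464.889/8) = 97.7656
CV = 97.7656 / 659.8889 = 0.14815

0.148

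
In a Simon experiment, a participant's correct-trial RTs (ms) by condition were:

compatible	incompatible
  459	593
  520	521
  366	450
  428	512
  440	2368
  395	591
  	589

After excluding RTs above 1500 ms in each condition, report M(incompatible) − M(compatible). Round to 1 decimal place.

incompatible: exclude 2368
M(compatible) = 2608/6 = 434.667
M(incompatible) = 3256/6 = 542.667
Difference = 542.667 − 434.667 = 108.000 ms

108.0 ms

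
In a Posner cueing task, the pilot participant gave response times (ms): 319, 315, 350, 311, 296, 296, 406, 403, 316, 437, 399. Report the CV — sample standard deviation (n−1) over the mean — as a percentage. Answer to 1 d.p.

14.7%

n = 11, Σ = 3848, M = 349.8182
Σ(x−M)² = 26609.636; s = √(26609.636/10) = 51.5845
CV = 51.5845 / 349.8182 = 0.14746 = 14.746%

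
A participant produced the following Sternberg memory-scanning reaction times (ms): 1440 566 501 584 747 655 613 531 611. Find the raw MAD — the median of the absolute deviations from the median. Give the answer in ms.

45 ms

Sorted: 501, 531, 566, 584, 611, 613, 655, 747, 1440 → median = 611
|x − 611|: 829, 45, 110, 27, 136, 44, 2, 80, 0
Sorted deviations: 0, 2, 27, 44, 45, 80, 110, 136, 829 → MAD = 45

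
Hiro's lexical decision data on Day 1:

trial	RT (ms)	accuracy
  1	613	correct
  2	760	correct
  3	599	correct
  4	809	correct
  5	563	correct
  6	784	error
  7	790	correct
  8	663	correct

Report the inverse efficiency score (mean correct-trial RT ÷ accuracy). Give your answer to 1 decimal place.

Correct trials (n=7): 613, 760, 599, 809, 563, 790, 663
Mean correct RT = 4797/7 = 685.2857 ms
Proportion correct = 7/8
IES = 685.2857 / (7/8) = 783.184 ms

783.2 ms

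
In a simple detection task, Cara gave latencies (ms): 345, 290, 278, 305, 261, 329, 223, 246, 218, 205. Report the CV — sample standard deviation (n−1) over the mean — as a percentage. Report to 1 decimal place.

n = 10, Σ = 2700, M = 270.0000
Σ(x−M)² = 20590.000; s = √(20590.000/9) = 47.8307
CV = 47.8307 / 270.0000 = 0.17715 = 17.715%

17.7%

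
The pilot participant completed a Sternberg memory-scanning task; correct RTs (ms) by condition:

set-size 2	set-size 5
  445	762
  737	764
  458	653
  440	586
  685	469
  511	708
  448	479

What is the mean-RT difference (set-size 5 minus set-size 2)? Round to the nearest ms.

M(set-size 2) = 3724/7 = 532.000
M(set-size 5) = 4421/7 = 631.571
Difference = 631.571 − 532.000 = 99.571 ms

100 ms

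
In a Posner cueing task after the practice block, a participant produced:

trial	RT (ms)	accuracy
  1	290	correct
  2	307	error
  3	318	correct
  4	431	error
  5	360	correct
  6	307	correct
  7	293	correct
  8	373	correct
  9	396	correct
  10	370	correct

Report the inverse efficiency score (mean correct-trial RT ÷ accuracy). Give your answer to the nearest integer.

423 ms

Correct trials (n=8): 290, 318, 360, 307, 293, 373, 396, 370
Mean correct RT = 2707/8 = 338.3750 ms
Proportion correct = 8/10
IES = 338.3750 / (8/10) = 422.969 ms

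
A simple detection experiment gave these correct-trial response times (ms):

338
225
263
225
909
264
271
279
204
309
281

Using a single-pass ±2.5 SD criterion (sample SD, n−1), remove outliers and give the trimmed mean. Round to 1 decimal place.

265.9 ms

n = 11, ΣRT = 3568, M = 324.364
Σ(x−M)² = 390650.55; s = √(390650.55/10) = 197.649
Cutoffs: 324.364 ± 2.5·197.649 → [-169.8, 818.5]
Outside: 909 → excluded.
Retained (n=10): Σ = 2659, mean = 2659/10 = 265.900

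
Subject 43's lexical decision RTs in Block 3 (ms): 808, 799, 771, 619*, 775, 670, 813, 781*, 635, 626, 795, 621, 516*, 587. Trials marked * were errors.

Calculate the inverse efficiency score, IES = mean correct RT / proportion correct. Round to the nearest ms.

Correct trials (n=11): 808, 799, 771, 775, 670, 813, 635, 626, 795, 621, 587
Mean correct RT = 7900/11 = 718.1818 ms
Proportion correct = 11/14
IES = 718.1818 / (11/14) = 914.050 ms

914 ms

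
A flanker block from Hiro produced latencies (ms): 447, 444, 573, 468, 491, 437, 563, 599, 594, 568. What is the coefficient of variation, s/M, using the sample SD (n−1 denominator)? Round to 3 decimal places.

n = 10, Σ = 5184, M = 518.4000
Σ(x−M)² = 40192.400; s = √(40192.400/9) = 66.8268
CV = 66.8268 / 518.4000 = 0.12891

0.129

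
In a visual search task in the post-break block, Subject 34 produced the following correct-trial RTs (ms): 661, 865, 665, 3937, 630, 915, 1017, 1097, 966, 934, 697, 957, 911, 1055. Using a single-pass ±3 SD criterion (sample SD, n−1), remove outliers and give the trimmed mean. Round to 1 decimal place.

874.6 ms

n = 14, ΣRT = 15307, M = 1093.357
Σ(x−M)² = 9013261.21; s = √(9013261.21/13) = 832.663
Cutoffs: 1093.357 ± 3·832.663 → [-1404.6, 3591.3]
Outside: 3937 → excluded.
Retained (n=13): Σ = 11370, mean = 11370/13 = 874.615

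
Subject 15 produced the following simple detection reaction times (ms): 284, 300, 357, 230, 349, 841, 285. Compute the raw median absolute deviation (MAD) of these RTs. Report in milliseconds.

Sorted: 230, 284, 285, 300, 349, 357, 841 → median = 300
|x − 300|: 16, 0, 57, 70, 49, 541, 15
Sorted deviations: 0, 15, 16, 49, 57, 70, 541 → MAD = 49

49 ms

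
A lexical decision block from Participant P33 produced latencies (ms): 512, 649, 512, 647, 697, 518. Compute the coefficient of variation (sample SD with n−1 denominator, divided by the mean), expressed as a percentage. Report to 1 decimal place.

14.3%

n = 6, Σ = 3535, M = 589.1667
Σ(x−M)² = 35526.833; s = √(35526.833/5) = 84.2933
CV = 84.2933 / 589.1667 = 0.14307 = 14.307%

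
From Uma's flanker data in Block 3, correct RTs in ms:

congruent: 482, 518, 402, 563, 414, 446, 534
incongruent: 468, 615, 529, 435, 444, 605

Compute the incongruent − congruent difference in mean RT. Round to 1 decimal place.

M(congruent) = 3359/7 = 479.857
M(incongruent) = 3096/6 = 516.000
Difference = 516.000 − 479.857 = 36.143 ms

36.1 ms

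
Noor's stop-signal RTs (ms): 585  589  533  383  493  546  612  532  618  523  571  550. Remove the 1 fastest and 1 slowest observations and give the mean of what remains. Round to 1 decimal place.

553.4 ms

Sorted: 383, 493, 523, 532, 533, 546, 550, 571, 585, 589, 612, 618
Drop lowest 1 (383) and highest 1 (618)
Remaining (n=10): Σ = 5534, mean = 5534/10 = 553.400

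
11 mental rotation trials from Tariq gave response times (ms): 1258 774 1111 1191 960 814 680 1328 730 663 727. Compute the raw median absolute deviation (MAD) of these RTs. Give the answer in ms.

146 ms

Sorted: 663, 680, 727, 730, 774, 814, 960, 1111, 1191, 1258, 1328 → median = 814
|x − 814|: 444, 40, 297, 377, 146, 0, 134, 514, 84, 151, 87
Sorted deviations: 0, 40, 84, 87, 134, 146, 151, 297, 377, 444, 514 → MAD = 146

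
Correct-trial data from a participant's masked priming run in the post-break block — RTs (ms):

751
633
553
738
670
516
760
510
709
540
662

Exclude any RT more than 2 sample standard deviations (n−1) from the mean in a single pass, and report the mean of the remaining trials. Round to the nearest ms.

640 ms

n = 11, ΣRT = 7042, M = 640.182
Σ(x−M)² = 92363.64; s = √(92363.64/10) = 96.106
Cutoffs: 640.182 ± 2·96.106 → [448.0, 832.4]
No RTs fall outside the cutoffs; all 11 retained. Mean = 7042/11 = 640.182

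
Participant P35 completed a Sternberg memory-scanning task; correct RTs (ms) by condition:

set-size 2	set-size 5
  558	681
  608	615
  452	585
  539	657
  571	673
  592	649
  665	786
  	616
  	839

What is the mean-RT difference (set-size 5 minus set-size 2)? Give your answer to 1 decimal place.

M(set-size 2) = 3985/7 = 569.286
M(set-size 5) = 6101/9 = 677.889
Difference = 677.889 − 569.286 = 108.603 ms

108.6 ms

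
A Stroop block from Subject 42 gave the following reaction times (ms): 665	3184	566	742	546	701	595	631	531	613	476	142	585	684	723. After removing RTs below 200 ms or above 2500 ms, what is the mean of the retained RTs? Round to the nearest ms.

620 ms

Excluded: 142, 3184
Retained (n=13): Σ = 8058
Mean = 8058/13 = 619.8462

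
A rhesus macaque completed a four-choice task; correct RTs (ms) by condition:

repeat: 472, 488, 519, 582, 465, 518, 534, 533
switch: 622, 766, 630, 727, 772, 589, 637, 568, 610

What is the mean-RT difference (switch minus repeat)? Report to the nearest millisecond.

144 ms

M(repeat) = 4111/8 = 513.875
M(switch) = 5921/9 = 657.889
Difference = 657.889 − 513.875 = 144.014 ms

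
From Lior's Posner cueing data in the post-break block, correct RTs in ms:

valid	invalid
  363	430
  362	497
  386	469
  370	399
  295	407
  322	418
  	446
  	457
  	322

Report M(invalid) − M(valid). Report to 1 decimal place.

M(valid) = 2098/6 = 349.667
M(invalid) = 3845/9 = 427.222
Difference = 427.222 − 349.667 = 77.556 ms

77.6 ms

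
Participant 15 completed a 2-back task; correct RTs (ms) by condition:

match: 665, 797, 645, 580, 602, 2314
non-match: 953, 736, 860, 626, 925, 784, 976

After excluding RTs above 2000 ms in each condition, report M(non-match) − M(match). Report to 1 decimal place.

179.3 ms

match: exclude 2314
M(match) = 3289/5 = 657.800
M(non-match) = 5860/7 = 837.143
Difference = 837.143 − 657.800 = 179.343 ms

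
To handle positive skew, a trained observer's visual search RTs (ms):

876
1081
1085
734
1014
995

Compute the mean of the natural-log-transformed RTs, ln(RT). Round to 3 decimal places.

6.862

ln(RT): 6.7754, 6.9856, 6.9893, 6.5985, 6.9217, 6.9027
Σ ln(RT) = 41.1733
Mean = 41.1733/6 = 6.86221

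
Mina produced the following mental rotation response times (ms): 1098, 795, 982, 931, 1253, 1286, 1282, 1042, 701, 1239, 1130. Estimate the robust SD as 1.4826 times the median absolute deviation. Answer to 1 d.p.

Sorted: 701, 795, 931, 982, 1042, 1098, 1130, 1239, 1253, 1282, 1286 → median = 1098
|x − 1098| sorted: 0, 32, 56, 116, 141, 155, 167, 184, 188, 303, 397 → MAD = 155
Robust SD ≈ 1.4826 × 155 = 229.803

229.8 ms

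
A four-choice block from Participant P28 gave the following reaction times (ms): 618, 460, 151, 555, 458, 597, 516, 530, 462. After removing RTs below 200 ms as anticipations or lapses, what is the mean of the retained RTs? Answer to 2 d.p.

524.50 ms

Excluded: 151
Retained (n=8): Σ = 4196
Mean = 4196/8 = 524.5000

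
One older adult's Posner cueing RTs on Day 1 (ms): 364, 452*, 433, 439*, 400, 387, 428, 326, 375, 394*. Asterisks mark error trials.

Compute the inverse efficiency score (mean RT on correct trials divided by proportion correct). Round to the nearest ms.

554 ms

Correct trials (n=7): 364, 433, 400, 387, 428, 326, 375
Mean correct RT = 2713/7 = 387.5714 ms
Proportion correct = 7/10
IES = 387.5714 / (7/10) = 553.673 ms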